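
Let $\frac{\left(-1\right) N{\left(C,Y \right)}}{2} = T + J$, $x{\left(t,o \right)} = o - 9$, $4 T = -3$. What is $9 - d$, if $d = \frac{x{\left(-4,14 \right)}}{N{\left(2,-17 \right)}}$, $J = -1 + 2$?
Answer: $19$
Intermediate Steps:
$T = - \frac{3}{4}$ ($T = \frac{1}{4} \left(-3\right) = - \frac{3}{4} \approx -0.75$)
$x{\left(t,o \right)} = -9 + o$
$J = 1$
$N{\left(C,Y \right)} = - \frac{1}{2}$ ($N{\left(C,Y \right)} = - 2 \left(- \frac{3}{4} + 1\right) = \left(-2\right) \frac{1}{4} = - \frac{1}{2}$)
$d = -10$ ($d = \frac{-9 + 14}{- \frac{1}{2}} = 5 \left(-2\right) = -10$)
$9 - d = 9 - -10 = 9 + 10 = 19$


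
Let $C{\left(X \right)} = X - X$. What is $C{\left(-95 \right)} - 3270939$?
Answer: $-3270939$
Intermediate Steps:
$C{\left(X \right)} = 0$
$C{\left(-95 \right)} - 3270939 = 0 - 3270939 = -3270939$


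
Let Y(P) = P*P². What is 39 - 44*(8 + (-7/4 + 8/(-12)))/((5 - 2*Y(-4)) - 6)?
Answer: 14122/381 ≈ 37.066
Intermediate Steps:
Y(P) = P³
39 - 44*(8 + (-7/4 + 8/(-12)))/((5 - 2*Y(-4)) - 6) = 39 - 44*(8 + (-7/4 + 8/(-12)))/((5 - 2*(-4)³) - 6) = 39 - 44*(8 + (-7*¼ + 8*(-1/12)))/((5 - 2*(-64)) - 6) = 39 - 44*(8 + (-7/4 - ⅔))/((5 + 128) - 6) = 39 - 44*(8 - 29/12)/(133 - 6) = 39 - 737/(3*127) = 39 - 44*67/1524 = 39 - 737/381 = 14122/381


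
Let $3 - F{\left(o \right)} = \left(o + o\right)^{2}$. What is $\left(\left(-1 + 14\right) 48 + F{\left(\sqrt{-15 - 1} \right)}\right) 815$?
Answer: $563165$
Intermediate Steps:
$F{\left(o \right)} = 3 - 4 o^{2}$ ($F{\left(o \right)} = 3 - \left(o + o\right)^{2} = 3 - \left(2 o\right)^{2} = 3 - 4 o^{2}$)
$\left(\left(-1 + 14\right) 48 + F{\left(\sqrt{-15 - 1} \right)}\right) 815 = \left(\left(-1 + 14\right) 48 - \left(-3 + 4 \left(\sqrt{-15 - 1}\right)^{2}\right)\right) 815 = \left(13 \cdot 48 - \left(-3 + 4 \left(\sqrt{-16}\right)^{2}\right)\right) 815 = \left(624 - \left(-3 + 4 \left(4 i\right)^{2}\right)\right) 815 = \left(624 + \left(3 - -64\right)\right) 815 = \left(624 + \left(3 + 64\right)\right) 815 = \left(624 + 67\right) 815 = 691 \cdot 815 = 563165$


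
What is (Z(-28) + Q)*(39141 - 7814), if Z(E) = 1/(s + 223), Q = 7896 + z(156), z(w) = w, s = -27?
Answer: 49440052111/196 ≈ 2.5225e+8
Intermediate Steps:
Q = 8052 (Q = 7896 + 156 = 8052)
Z(E) = 1/196 (Z(E) = 1/(-27 + 223) = 1/196)
(Z(-28) + Q)*(39141 - 7814) = (1/196 + 8052)*(39141 - 7814) = (1578193/196)*31327 = 49440052111/196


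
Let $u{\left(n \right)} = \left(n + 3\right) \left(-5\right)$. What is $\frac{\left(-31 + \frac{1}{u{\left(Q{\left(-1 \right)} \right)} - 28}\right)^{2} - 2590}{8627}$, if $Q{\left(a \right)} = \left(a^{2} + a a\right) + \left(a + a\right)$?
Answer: $- \frac{3009354}{15951323} \approx -0.18866$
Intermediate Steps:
$Q{\left(a \right)} = 2 a + 2 a^{2}$ ($Q{\left(a \right)} = \left(a^{2} + a^{2}\right) + 2 a = 2 a^{2} + 2 a = 2 a + 2 a^{2}$)
$u{\left(n \right)} = -15 - 5 n$ ($u{\left(n \right)} = \left(3 + n\right) \left(-5\right) = -15 - 5 n$)
$\frac{\left(-31 + \frac{1}{u{\left(Q{\left(-1 \right)} \right)} - 28}\right)^{2} - 2590}{8627} = \frac{\left(-31 + \frac{1}{\left(-15 - 5 \cdot 2 \left(-1\right) \left(1 - 1\right)\right) - 28}\right)^{2} - 2590}{8627} = \left(\left(-31 + \frac{1}{\left(-15 - 5 \cdot 2 \left(-1\right) 0\right) - 28}\right)^{2} - 2590\right) \frac{1}{8627} = \left(\left(-31 + \frac{1}{\left(-15 - 0\right) - 28}\right)^{2} - 2590\right) \frac{1}{8627} = \left(\left(-31 + \frac{1}{\left(-15 + 0\right) - 28}\right)^{2} - 2590\right) \frac{1}{8627} = \left(\left(-31 + \frac{1}{-15 - 28}\right)^{2} - 2590\right) \frac{1}{8627} = \left(\left(-31 + \frac{1}{-43}\right)^{2} - 2590\right) \frac{1}{8627} = \left(\left(-31 - \frac{1}{43}\right)^{2} - 2590\right) \frac{1}{8627} = \left(\left(- \frac{1334}{43}\right)^{2} - 2590\right) \frac{1}{8627} = \left(\frac{1779556}{1849} - 2590\right) \frac{1}{8627} = \left(- \frac{3009354}{1849}\right) \frac{1}{8627} = - \frac{3009354}{15951323}$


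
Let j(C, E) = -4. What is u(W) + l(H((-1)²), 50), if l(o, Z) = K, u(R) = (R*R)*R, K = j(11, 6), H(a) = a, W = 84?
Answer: 592700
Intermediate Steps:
K = -4
u(R) = R³ (u(R) = R²*R = R³)
l(o, Z) = -4
u(W) + l(H((-1)²), 50) = 84³ - 4 = 592704 - 4 = 592700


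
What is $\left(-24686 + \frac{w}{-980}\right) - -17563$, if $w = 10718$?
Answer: $- \frac{3495629}{490} \approx -7133.9$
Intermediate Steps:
$\left(-24686 + \frac{w}{-980}\right) - -17563 = \left(-24686 + \frac{10718}{-980}\right) - -17563 = \left(-24686 + 10718 \left(- \frac{1}{980}\right)\right) + 17563 = \left(-24686 - \frac{5359}{490}\right) + 17563 = - \frac{12101499}{490} + 17563 = - \frac{3495629}{490}$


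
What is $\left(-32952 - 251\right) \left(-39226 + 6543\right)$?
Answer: $1085173649$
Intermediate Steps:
$\left(-32952 - 251\right) \left(-39226 + 6543\right) = \left(-33203\right) \left(-32683\right) = 1085173649$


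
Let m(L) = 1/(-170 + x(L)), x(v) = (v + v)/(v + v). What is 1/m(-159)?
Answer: -169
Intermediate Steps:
x(v) = 1 (x(v) = (2*v)/((2*v)) = (2*v)*(1/(2*v)) = 1)
m(L) = -1/169 (m(L) = 1/(-170 + 1) = 1/(-169) = -1/169)
1/m(-159) = 1/(-1/169) = -169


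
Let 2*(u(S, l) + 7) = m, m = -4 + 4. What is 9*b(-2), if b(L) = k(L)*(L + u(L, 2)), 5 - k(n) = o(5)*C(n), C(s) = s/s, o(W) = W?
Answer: 0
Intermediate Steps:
C(s) = 1
m = 0
u(S, l) = -7 (u(S, l) = -7 + (1/2)*0 = -7 + 0 = -7)
k(n) = 0 (k(n) = 5 - 5 = 0)
b(L) = 0 (b(L) = 0*(L - 7) = 0*(-7 + L) = 0)
9*b(-2) = 9*0 = 0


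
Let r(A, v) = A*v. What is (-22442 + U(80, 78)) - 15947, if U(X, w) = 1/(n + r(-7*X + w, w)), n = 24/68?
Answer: -24535408031/639126 ≈ -38389.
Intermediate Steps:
n = 6/17 (n = 24*(1/68) = 6/17 ≈ 0.35294)
U(X, w) = 1/(6/17 + w*(w - 7*X)) (U(X, w) = 1/(6/17 + (-7*X + w)*w) = 1/(6/17 + (w - 7*X)*w) = 1/(6/17 + w*(w - 7*X)))
(-22442 + U(80, 78)) - 15947 = (-22442 - 17/(-6 + 17*78*(-1*78 + 7*80))) - 15947 = (-22442 - 17/(-6 + 17*78*(-78 + 560))) - 15947 = (-22442 - 17/(-6 + 17*78*482)) - 15947 = (-22442 - 17/(-6 + 639132)) - 15947 = (-22442 - 17/639126) - 15947 = -14343265709/639126 - 15947 = -24535408031/639126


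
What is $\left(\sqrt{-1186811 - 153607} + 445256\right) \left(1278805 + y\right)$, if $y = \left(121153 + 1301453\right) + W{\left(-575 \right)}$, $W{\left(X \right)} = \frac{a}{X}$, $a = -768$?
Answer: $\frac{691621529280808}{575} + \frac{1553312093 i \sqrt{1340418}}{575} \approx 1.2028 \cdot 10^{12} + 3.1276 \cdot 10^{9} i$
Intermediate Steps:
$W{\left(X \right)} = - \frac{768}{X}$
$y = \frac{817999218}{575}$ ($y = \left(121153 + 1301453\right) - \frac{768}{-575} = 1422606 - - \frac{768}{575} = 1422606 + \frac{768}{575} = \frac{817999218}{575} \approx 1.4226 \cdot 10^{6}$)
$\left(\sqrt{-1186811 - 153607} + 445256\right) \left(1278805 + y\right) = \left(\sqrt{-1186811 - 153607} + 445256\right) \left(1278805 + \frac{817999218}{575}\right) = \left(\sqrt{-1340418} + 445256\right) \frac{1553312093}{575} = \left(i \sqrt{1340418} + 445256\right) \frac{1553312093}{575} = \left(445256 + i \sqrt{1340418}\right) \frac{1553312093}{575} = \frac{691621529280808}{575} + \frac{1553312093 i \sqrt{1340418}}{575}$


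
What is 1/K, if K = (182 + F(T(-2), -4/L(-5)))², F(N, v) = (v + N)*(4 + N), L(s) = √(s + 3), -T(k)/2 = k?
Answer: -I/(-45284*I + 6848*√2) ≈ 2.1117e-5 - 4.5161e-6*I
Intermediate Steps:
T(k) = -2*k
L(s) = √(3 + s)
F(N, v) = (4 + N)*(N + v) (F(N, v) = (N + v)*(4 + N) = (4 + N)*(N + v))
K = (214 + 16*I*√2)² (K = (182 + ((-2*(-2))² + 4*(-2*(-2)) + 4*(-4/√(3 - 5)) + (-2*(-2))*(-4/√(3 - 5))))² = (182 + (4² + 4*4 + 4*(-4*(-I*√2/2)) + 4*(-4*(-I*√2/2))))² = (182 + (16 + 16 + 4*(-4*(-I*√2/2)) + 4*(-4*(-I*√2/2))))² = (182 + (16 + 16 + 4*(-(-2)*I*√2) + 4*(-(-2)*I*√2)))² = (182 + (16 + 16 + 4*(2*I*√2) + 4*(2*I*√2)))² = (182 + (16 + 16 + 8*I*√2 + 8*I*√2))² = (182 + (32 + 16*I*√2))² = (214 + 16*I*√2)² ≈ 45284.0 + 9684.5*I)
1/K = 1/(45284 + 6848*I*√2)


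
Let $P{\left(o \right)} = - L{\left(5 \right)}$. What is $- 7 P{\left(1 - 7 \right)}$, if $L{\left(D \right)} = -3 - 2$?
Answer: $-35$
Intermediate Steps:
$L{\left(D \right)} = -5$ ($L{\left(D \right)} = -3 - 2 = -5$)
$P{\left(o \right)} = 5$ ($P{\left(o \right)} = \left(-1\right) \left(-5\right) = 5$)
$- 7 P{\left(1 - 7 \right)} = \left(-7\right) 5 = -35$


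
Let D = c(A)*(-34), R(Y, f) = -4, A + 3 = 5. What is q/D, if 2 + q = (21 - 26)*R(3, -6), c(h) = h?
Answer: -9/34 ≈ -0.26471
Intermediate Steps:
A = 2 (A = -3 + 5 = 2)
D = -68 (D = 2*(-34) = -68)
q = 18 (q = -2 + (21 - 26)*(-4) = -2 - 5*(-4) = -2 + 20 = 18)
q/D = 18/(-68) = 18*(-1/68) = -9/34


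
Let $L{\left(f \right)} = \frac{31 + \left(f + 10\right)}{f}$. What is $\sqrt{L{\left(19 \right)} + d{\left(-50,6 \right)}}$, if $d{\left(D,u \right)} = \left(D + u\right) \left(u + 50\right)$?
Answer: $\frac{2 i \sqrt{222091}}{19} \approx 49.607 i$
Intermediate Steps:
$d{\left(D,u \right)} = \left(50 + u\right) \left(D + u\right)$ ($d{\left(D,u \right)} = \left(D + u\right) \left(50 + u\right) = \left(50 + u\right) \left(D + u\right)$)
$L{\left(f \right)} = \frac{41 + f}{f}$ ($L{\left(f \right)} = \frac{31 + \left(10 + f\right)}{f} = \frac{41 + f}{f}$)
$\sqrt{L{\left(19 \right)} + d{\left(-50,6 \right)}} = \sqrt{\frac{41 + 19}{19} + \left(6^{2} + 50 \left(-50\right) + 50 \cdot 6 - 300\right)} = \sqrt{\frac{1}{19} \cdot 60 + \left(36 - 2500 + 300 - 300\right)} = \sqrt{\frac{60}{19} - 2464} = \sqrt{- \frac{46756}{19}} = \frac{2 i \sqrt{222091}}{19}$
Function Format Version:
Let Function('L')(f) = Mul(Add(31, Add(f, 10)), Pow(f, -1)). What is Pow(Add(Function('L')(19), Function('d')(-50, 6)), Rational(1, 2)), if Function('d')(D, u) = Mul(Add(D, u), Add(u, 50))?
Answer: Mul(Rational(2, 19), I, Pow(222091, Rational(1, 2))) ≈ Mul(49.607, I)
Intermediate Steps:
Function('d')(D, u) = Mul(Add(50, u), Add(D, u)) (Function('d')(D, u) = Mul(Add(D, u), Add(50, u)) = Mul(Add(50, u), Add(D, u)))
Function('L')(f) = Mul(Pow(f, -1), Add(41, f)) (Function('L')(f) = Mul(Add(31, Add(10, f)), Pow(f, -1)) = Mul(Add(41, f), Pow(f, -1)) = Mul(Pow(f, -1), Add(41, f)))
Pow(Add(Function('L')(19), Function('d')(-50, 6)), Rational(1, 2)) = Pow(Add(Mul(Pow(19, -1), Add(41, 19)), Add(Pow(6, 2), Mul(50, -50), Mul(50, 6), Mul(-50, 6))), Rational(1, 2)) = Pow(Add(Mul(Rational(1, 19), 60), Add(36, -2500, 300, -300)), Rational(1, 2)) = Pow(Add(Rational(60, 19), -2464), Rational(1, 2)) = Pow(Rational(-46756, 19), Rational(1, 2)) = Mul(Rational(2, 19), I, Pow(222091, Rational(1, 2)))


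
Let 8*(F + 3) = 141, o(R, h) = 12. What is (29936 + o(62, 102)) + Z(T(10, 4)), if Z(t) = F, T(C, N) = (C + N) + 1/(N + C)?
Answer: 239701/8 ≈ 29963.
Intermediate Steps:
F = 117/8 (F = -3 + (1/8)*141 = -3 + 141/8 = 117/8 ≈ 14.625)
T(C, N) = C + N + 1/(C + N) (T(C, N) = (C + N) + 1/(C + N) = C + N + 1/(C + N))
Z(t) = 117/8
(29936 + o(62, 102)) + Z(T(10, 4)) = (29936 + 12) + 117/8 = 29948 + 117/8 = 239701/8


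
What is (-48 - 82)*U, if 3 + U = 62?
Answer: -7670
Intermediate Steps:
U = 59 (U = -3 + 62 = 59)
(-48 - 82)*U = (-48 - 82)*59 = -130*59 = -7670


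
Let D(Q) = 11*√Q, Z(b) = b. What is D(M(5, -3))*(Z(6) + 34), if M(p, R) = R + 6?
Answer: 440*√3 ≈ 762.10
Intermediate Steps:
M(p, R) = 6 + R
D(M(5, -3))*(Z(6) + 34) = (11*√(6 - 3))*(6 + 34) = (11*√3)*40 = 440*√3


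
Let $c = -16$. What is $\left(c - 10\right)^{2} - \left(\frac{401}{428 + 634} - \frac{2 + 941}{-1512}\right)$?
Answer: $\frac{60215287}{89208} \approx 675.0$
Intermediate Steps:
$\left(c - 10\right)^{2} - \left(\frac{401}{428 + 634} - \frac{2 + 941}{-1512}\right) = \left(-16 - 10\right)^{2} - \left(\frac{401}{428 + 634} - \frac{2 + 941}{-1512}\right) = \left(-26\right)^{2} - \left(\frac{943}{1512} + \frac{401}{1062}\right) = 676 - \frac{89321}{89208} = \frac{60215287}{89208}$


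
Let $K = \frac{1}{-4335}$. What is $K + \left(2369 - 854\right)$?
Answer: $\frac{6567524}{4335} \approx 1515.0$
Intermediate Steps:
$K = - \frac{1}{4335} \approx -0.00023068$
$K + \left(2369 - 854\right) = - \frac{1}{4335} + \left(2369 - 854\right) = - \frac{1}{4335} + 1515 = \frac{6567524}{4335}$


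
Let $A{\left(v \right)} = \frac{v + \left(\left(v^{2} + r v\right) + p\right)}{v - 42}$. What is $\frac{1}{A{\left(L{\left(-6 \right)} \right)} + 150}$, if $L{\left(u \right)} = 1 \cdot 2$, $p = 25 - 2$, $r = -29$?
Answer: $\frac{40}{6029} \approx 0.0066346$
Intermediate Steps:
$p = 23$ ($p = 25 - 2 = 23$)
$L{\left(u \right)} = 2$
$A{\left(v \right)} = \frac{23 + v^{2} - 28 v}{-42 + v}$ ($A{\left(v \right)} = \frac{v + \left(\left(v^{2} - 29 v\right) + 23\right)}{v - 42} = \frac{v + \left(23 + v^{2} - 29 v\right)}{-42 + v} = \frac{23 + v^{2} - 28 v}{-42 + v}$)
$\frac{1}{A{\left(L{\left(-6 \right)} \right)} + 150} = \frac{1}{\frac{23 + 2^{2} - 56}{-42 + 2} + 150} = \frac{1}{\frac{23 + 4 - 56}{-40} + 150} = \frac{1}{\left(- \frac{1}{40}\right) \left(-29\right) + 150} = \frac{1}{\frac{29}{40} + 150} = \frac{1}{\frac{6029}{40}} = \frac{40}{6029}$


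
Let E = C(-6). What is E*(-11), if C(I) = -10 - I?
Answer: 44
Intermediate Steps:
E = -4 (E = -10 - 1*(-6) = -10 + 6 = -4)
E*(-11) = -4*(-11) = 44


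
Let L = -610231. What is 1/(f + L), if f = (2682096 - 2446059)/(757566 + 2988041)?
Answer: -3745607/2285685269180 ≈ -1.6387e-6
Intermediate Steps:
f = 236037/3745607 ≈ 0.063017
1/(f + L) = 1/(236037/3745607 - 610231) = 1/(-2285685269180/3745607) = -3745607/2285685269180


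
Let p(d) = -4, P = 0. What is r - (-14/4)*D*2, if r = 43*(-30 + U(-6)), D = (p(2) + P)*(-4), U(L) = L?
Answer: -1436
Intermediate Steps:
D = 16 (D = (-4 + 0)*(-4) = -4*(-4) = 16)
r = -1548 (r = 43*(-30 - 6) = 43*(-36) = -1548)
r - (-14/4)*D*2 = -1548 - -14/4*16*2 = -1548 - -14*1/4*16*2 = -1548 - (-7/2*16)*2 = -1548 - (-56)*2 = -1548 - 1*(-112) = -1548 + 112 = -1436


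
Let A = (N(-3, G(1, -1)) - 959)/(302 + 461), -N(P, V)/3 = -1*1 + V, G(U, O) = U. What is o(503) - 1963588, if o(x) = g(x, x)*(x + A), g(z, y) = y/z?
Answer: -213976402/109 ≈ -1.9631e+6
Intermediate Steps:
N(P, V) = 3 - 3*V (N(P, V) = -3*(-1*1 + V) = -3*(-1 + V) = 3 - 3*V)
A = -137/109 (A = ((3 - 3*1) - 959)/(302 + 461) = ((3 - 3) - 959)/763 = (0 - 959)*(1/763) = -959*1/763 = -137/109 ≈ -1.2569)
o(x) = -137/109 + x (o(x) = (x/x)*(x - 137/109) = 1*(-137/109 + x) = -137/109 + x)
o(503) - 1963588 = (-137/109 + 503) - 1963588 = 54690/109 - 1963588 = -213976402/109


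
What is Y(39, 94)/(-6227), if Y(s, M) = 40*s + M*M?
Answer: -10396/6227 ≈ -1.6695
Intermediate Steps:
Y(s, M) = M² + 40*s (Y(s, M) = 40*s + M² = M² + 40*s)
Y(39, 94)/(-6227) = (94² + 40*39)/(-6227) = (8836 + 1560)*(-1/6227) = 10396*(-1/6227) = -10396/6227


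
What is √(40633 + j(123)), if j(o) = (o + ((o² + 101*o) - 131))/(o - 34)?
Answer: √324305409/89 ≈ 202.34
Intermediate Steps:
j(o) = (-131 + o² + 102*o)/(-34 + o) (j(o) = (o + (-131 + o² + 101*o))/(-34 + o) = (-131 + o² + 102*o)/(-34 + o))
√(40633 + j(123)) = √(40633 + (-131 + 123² + 102*123)/(-34 + 123)) = √(40633 + (-131 + 15129 + 12546)/89) = √(40633 + (1/89)*27544) = √(40633 + 27544/89) = √(3643881/89) = √324305409/89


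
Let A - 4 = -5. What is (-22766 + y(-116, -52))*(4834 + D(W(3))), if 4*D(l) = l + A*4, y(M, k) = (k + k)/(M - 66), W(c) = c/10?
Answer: -15403783317/140 ≈ -1.1003e+8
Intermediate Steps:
A = -1 (A = 4 - 5 = -1)
W(c) = c/10 (W(c) = c*(⅒) = c/10)
y(M, k) = 2*k/(-66 + M) (y(M, k) = (2*k)/(-66 + M) = 2*k/(-66 + M))
D(l) = -1 + l/4 (D(l) = (l - 1*4)/4 = (l - 4)/4 = (-4 + l)/4 = -1 + l/4)
(-22766 + y(-116, -52))*(4834 + D(W(3))) = (-22766 + 2*(-52)/(-66 - 116))*(4834 + (-1 + ((⅒)*3)/4)) = (-22766 + 2*(-52)/(-182))*(4834 + (-1 + (¼)*(3/10))) = (-22766 + 2*(-52)*(-1/182))*(4834 + (-1 + 3/40)) = (-22766 + 4/7)*(4834 - 37/40) = -159358/7*193323/40 = -15403783317/140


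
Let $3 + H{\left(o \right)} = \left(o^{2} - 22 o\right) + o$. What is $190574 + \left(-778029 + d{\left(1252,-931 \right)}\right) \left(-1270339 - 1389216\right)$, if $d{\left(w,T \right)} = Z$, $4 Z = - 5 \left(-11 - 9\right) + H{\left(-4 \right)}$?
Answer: $\frac{8276320498341}{4} \approx 2.0691 \cdot 10^{12}$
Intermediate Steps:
$H{\left(o \right)} = -3 + o^{2} - 21 o$ ($H{\left(o \right)} = -3 + \left(\left(o^{2} - 22 o\right) + o\right) = -3 + \left(o^{2} - 21 o\right) = -3 + o^{2} - 21 o$)
$Z = \frac{197}{4}$ ($Z = \frac{- 5 \left(-11 - 9\right) - \left(-81 - 16\right)}{4} = \frac{\left(-5\right) \left(-20\right) + \left(-3 + 16 + 84\right)}{4} = \frac{100 + 97}{4} = \frac{1}{4} \cdot 197 = \frac{197}{4} \approx 49.25$)
$d{\left(w,T \right)} = \frac{197}{4}$
$190574 + \left(-778029 + d{\left(1252,-931 \right)}\right) \left(-1270339 - 1389216\right) = 190574 + \left(-778029 + \frac{197}{4}\right) \left(-1270339 - 1389216\right) = 190574 - - \frac{8276319736045}{4} = 190574 + \frac{8276319736045}{4} = \frac{8276320498341}{4}$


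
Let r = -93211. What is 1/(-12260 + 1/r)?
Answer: -93211/1142766861 ≈ -8.1566e-5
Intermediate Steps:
1/(-12260 + 1/r) = 1/(-12260 + 1/(-93211)) = 1/(-12260 - 1/93211) = 1/(-1142766861/93211) = -93211/1142766861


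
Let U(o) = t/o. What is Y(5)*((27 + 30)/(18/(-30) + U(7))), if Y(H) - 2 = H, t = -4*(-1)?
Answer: -13965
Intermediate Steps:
t = 4
Y(H) = 2 + H
U(o) = 4/o
Y(5)*((27 + 30)/(18/(-30) + U(7))) = (2 + 5)*((27 + 30)/(18/(-30) + 4/7)) = 7*(57/(18*(-1/30) + 4*(1/7))) = 7*(57/(-3/5 + 4/7)) = 7*(57/(-1/35)) = 7*(-35*57) = 7*(-1995) = -13965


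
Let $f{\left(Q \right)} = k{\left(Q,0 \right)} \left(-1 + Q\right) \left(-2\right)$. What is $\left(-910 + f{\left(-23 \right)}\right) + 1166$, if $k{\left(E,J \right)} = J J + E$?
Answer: $-848$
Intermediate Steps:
$k{\left(E,J \right)} = E + J^{2}$ ($k{\left(E,J \right)} = J^{2} + E = E + J^{2}$)
$f{\left(Q \right)} = Q \left(2 - 2 Q\right)$ ($f{\left(Q \right)} = \left(Q + 0^{2}\right) \left(-1 + Q\right) \left(-2\right) = \left(Q + 0\right) \left(2 - 2 Q\right) = Q \left(2 - 2 Q\right)$)
$\left(-910 + f{\left(-23 \right)}\right) + 1166 = \left(-910 + 2 \left(-23\right) \left(1 - -23\right)\right) + 1166 = \left(-910 + 2 \left(-23\right) \left(1 + 23\right)\right) + 1166 = \left(-910 + 2 \left(-23\right) 24\right) + 1166 = \left(-910 - 1104\right) + 1166 = -2014 + 1166 = -848$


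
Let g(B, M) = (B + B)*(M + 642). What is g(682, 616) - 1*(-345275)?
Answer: 2061187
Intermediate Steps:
g(B, M) = 2*B*(642 + M) (g(B, M) = (2*B)*(642 + M) = 2*B*(642 + M))
g(682, 616) - 1*(-345275) = 2*682*(642 + 616) - 1*(-345275) = 2*682*1258 + 345275 = 1715912 + 345275 = 2061187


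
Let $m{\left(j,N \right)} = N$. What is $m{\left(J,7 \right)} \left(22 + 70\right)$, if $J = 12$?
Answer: $644$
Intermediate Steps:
$m{\left(J,7 \right)} \left(22 + 70\right) = 7 \left(22 + 70\right) = 7 \cdot 92 = 644$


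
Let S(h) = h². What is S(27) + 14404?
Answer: 15133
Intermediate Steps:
S(27) + 14404 = 27² + 14404 = 729 + 14404 = 15133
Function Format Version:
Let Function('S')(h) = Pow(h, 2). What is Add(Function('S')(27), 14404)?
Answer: 15133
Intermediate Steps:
Add(Function('S')(27), 14404) = Add(Pow(27, 2), 14404) = Add(729, 14404) = 15133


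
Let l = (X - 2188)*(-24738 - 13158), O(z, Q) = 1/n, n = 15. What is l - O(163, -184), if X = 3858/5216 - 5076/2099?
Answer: 851716483632041/10264110 ≈ 8.2980e+7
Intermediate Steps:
X = -9189237/5474192 (X = 3858*(1/5216) - 5076*1/2099 = 1929/2608 - 5076/2099 = -9189237/5474192 ≈ -1.6786)
O(z, Q) = 1/15
l = 56781098954421/684274 (l = (-9189237/5474192 - 2188)*(-24738 - 13158) = -11986721333/5474192*(-37896) = 56781098954421/684274 ≈ 8.2980e+7)
l - O(163, -184) = 56781098954421/684274 - 1*1/15 = 56781098954421/684274 - 1/15 = 851716483632041/10264110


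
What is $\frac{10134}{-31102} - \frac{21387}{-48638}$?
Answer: $\frac{86140491}{756369538} \approx 0.11389$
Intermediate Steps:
$\frac{10134}{-31102} - \frac{21387}{-48638} = 10134 \left(- \frac{1}{31102}\right) - - \frac{21387}{48638} = - \frac{5067}{15551} + \frac{21387}{48638} = \frac{86140491}{756369538}$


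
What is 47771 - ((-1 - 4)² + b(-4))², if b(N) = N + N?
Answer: 47482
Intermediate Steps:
b(N) = 2*N
47771 - ((-1 - 4)² + b(-4))² = 47771 - ((-1 - 4)² + 2*(-4))² = 47771 - ((-5)² - 8)² = 47771 - (25 - 8)² = 47771 - 1*17² = 47771 - 1*289 = 47771 - 289 = 47482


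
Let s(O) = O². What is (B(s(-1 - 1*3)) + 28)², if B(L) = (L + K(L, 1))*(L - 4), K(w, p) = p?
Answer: 53824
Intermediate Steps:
B(L) = (1 + L)*(-4 + L) (B(L) = (L + 1)*(L - 4) = (1 + L)*(-4 + L))
(B(s(-1 - 1*3)) + 28)² = ((-4 + ((-1 - 1*3)²)² - 3*(-1 - 1*3)²) + 28)² = ((-4 + ((-1 - 3)²)² - 3*(-1 - 3)²) + 28)² = ((-4 + ((-4)²)² - 3*(-4)²) + 28)² = ((-4 + 16² - 3*16) + 28)² = ((-4 + 256 - 48) + 28)² = (204 + 28)² = 232² = 53824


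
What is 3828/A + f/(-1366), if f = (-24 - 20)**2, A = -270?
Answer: -479314/30735 ≈ -15.595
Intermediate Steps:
f = 1936 (f = (-44)**2 = 1936)
3828/A + f/(-1366) = 3828/(-270) + 1936/(-1366) = 3828*(-1/270) + 1936*(-1/1366) = -638/45 - 968/683 = -479314/30735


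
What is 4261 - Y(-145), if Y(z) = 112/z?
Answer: 617957/145 ≈ 4261.8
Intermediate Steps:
4261 - Y(-145) = 4261 - 112/(-145) = 4261 - 112*(-1)/145 = 4261 - 1*(-112/145) = 4261 + 112/145 = 617957/145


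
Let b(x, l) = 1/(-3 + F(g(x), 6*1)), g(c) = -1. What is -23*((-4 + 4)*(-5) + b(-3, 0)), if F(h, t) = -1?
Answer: 23/4 ≈ 5.7500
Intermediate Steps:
b(x, l) = -1/4 (b(x, l) = 1/(-3 - 1) = 1/(-4) = -1/4)
-23*((-4 + 4)*(-5) + b(-3, 0)) = -23*((-4 + 4)*(-5) - 1/4) = -23*(0*(-5) - 1/4) = -23*(0 - 1/4) = -23*(-1/4) = 23/4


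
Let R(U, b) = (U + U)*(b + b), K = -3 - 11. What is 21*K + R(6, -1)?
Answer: -318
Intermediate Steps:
K = -14
R(U, b) = 4*U*b (R(U, b) = (2*U)*(2*b) = 4*U*b)
21*K + R(6, -1) = 21*(-14) + 4*6*(-1) = -294 - 24 = -318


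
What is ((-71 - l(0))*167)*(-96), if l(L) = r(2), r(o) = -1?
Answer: 1122240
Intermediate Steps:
l(L) = -1
((-71 - l(0))*167)*(-96) = ((-71 - 1*(-1))*167)*(-96) = ((-71 + 1)*167)*(-96) = -70*167*(-96) = -11690*(-96) = 1122240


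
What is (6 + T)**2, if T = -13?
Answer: 49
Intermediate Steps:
(6 + T)**2 = (6 - 13)**2 = (-7)**2 = 49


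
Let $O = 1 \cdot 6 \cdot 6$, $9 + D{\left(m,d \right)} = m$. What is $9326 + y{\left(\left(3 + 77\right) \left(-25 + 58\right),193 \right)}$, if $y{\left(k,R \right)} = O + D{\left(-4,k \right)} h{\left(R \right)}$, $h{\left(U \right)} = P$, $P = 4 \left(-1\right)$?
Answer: $9414$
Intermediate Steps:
$P = -4$
$h{\left(U \right)} = -4$
$D{\left(m,d \right)} = -9 + m$
$O = 36$ ($O = 6 \cdot 6 = 36$)
$y{\left(k,R \right)} = 88$ ($y{\left(k,R \right)} = 36 + \left(-9 - 4\right) \left(-4\right) = 36 - -52 = 36 + 52 = 88$)
$9326 + y{\left(\left(3 + 77\right) \left(-25 + 58\right),193 \right)} = 9326 + 88 = 9414$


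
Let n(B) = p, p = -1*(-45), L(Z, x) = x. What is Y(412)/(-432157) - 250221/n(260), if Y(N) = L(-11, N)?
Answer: -36044925079/6482355 ≈ -5560.5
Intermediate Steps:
Y(N) = N
p = 45
n(B) = 45
Y(412)/(-432157) - 250221/n(260) = 412/(-432157) - 250221/45 = 412*(-1/432157) - 250221*1/45 = -412/432157 - 83407/15 = -36044925079/6482355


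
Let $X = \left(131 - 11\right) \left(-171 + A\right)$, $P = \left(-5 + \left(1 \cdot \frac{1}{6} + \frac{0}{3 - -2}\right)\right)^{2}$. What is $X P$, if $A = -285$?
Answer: $-1278320$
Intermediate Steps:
$P = \frac{841}{36}$ ($P = \left(-5 + \left(1 \cdot \frac{1}{6} + \frac{0}{3 + 2}\right)\right)^{2} = \left(-5 + \left(\frac{1}{6} + \frac{0}{5}\right)\right)^{2} = \left(-5 + \left(\frac{1}{6} + 0 \cdot \frac{1}{5}\right)\right)^{2} = \left(-5 + \left(\frac{1}{6} + 0\right)\right)^{2} = \left(-5 + \frac{1}{6}\right)^{2} = \left(- \frac{29}{6}\right)^{2} = \frac{841}{36} \approx 23.361$)
$X = -54720$ ($X = \left(131 - 11\right) \left(-171 - 285\right) = 120 \left(-456\right) = -54720$)
$X P = \left(-54720\right) \frac{841}{36} = -1278320$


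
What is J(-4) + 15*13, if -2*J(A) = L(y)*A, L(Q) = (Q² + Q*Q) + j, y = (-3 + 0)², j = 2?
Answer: 523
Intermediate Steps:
y = 9 (y = (-3)² = 9)
L(Q) = 2 + 2*Q² (L(Q) = (Q² + Q*Q) + 2 = (Q² + Q²) + 2 = 2*Q² + 2 = 2 + 2*Q²)
J(A) = -82*A (J(A) = -(2 + 2*9²)*A/2 = -(2 + 2*81)*A/2 = -(2 + 162)*A/2 = -82*A)
J(-4) + 15*13 = -82*(-4) + 15*13 = 328 + 195 = 523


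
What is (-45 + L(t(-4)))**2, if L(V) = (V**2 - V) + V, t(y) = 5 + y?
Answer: 1936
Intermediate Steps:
L(V) = V**2
(-45 + L(t(-4)))**2 = (-45 + (5 - 4)**2)**2 = (-45 + 1**2)**2 = (-45 + 1)**2 = (-44)**2 = 1936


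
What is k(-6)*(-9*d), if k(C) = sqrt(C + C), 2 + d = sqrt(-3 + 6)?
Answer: I*(-54 + 36*sqrt(3)) ≈ 8.3538*I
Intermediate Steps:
d = -2 + sqrt(3) (d = -2 + sqrt(-3 + 6) = -2 + sqrt(3) ≈ -0.26795)
k(C) = sqrt(2)*sqrt(C) (k(C) = sqrt(2*C) = sqrt(2)*sqrt(C))
k(-6)*(-9*d) = (sqrt(2)*sqrt(-6))*(-9*(-2 + sqrt(3))) = (sqrt(2)*(I*sqrt(6)))*(18 - 9*sqrt(3)) = (2*I*sqrt(3))*(18 - 9*sqrt(3)) = 2*I*sqrt(3)*(18 - 9*sqrt(3))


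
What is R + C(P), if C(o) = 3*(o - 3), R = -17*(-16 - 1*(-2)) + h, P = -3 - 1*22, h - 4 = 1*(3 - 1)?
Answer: 160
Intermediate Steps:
h = 6 (h = 4 + 1*(3 - 1) = 4 + 1*2 = 4 + 2 = 6)
P = -25 (P = -3 - 22 = -25)
R = 244 (R = -17*(-16 - 1*(-2)) + 6 = -17*(-16 + 2) + 6 = -17*(-14) + 6 = 238 + 6 = 244)
C(o) = -9 + 3*o (C(o) = 3*(-3 + o) = -9 + 3*o)
R + C(P) = 244 + (-9 + 3*(-25)) = 244 + (-9 - 75) = 244 - 84 = 160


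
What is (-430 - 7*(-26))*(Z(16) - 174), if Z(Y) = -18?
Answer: 47616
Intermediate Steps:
(-430 - 7*(-26))*(Z(16) - 174) = (-430 - 7*(-26))*(-18 - 174) = (-430 + 182)*(-192) = -248*(-192) = 47616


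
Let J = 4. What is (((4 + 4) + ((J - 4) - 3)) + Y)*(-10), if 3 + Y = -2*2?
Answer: 20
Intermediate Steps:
Y = -7 (Y = -3 - 2*2 = -3 - 4 = -7)
(((4 + 4) + ((J - 4) - 3)) + Y)*(-10) = (((4 + 4) + ((4 - 4) - 3)) - 7)*(-10) = ((8 + (0 - 3)) - 7)*(-10) = ((8 - 3) - 7)*(-10) = (5 - 7)*(-10) = -2*(-10) = 20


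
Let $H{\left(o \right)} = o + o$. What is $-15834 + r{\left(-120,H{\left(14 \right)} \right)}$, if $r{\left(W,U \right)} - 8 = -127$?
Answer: $-15953$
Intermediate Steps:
$H{\left(o \right)} = 2 o$
$r{\left(W,U \right)} = -119$ ($r{\left(W,U \right)} = 8 - 127 = -119$)
$-15834 + r{\left(-120,H{\left(14 \right)} \right)} = -15834 - 119 = -15953$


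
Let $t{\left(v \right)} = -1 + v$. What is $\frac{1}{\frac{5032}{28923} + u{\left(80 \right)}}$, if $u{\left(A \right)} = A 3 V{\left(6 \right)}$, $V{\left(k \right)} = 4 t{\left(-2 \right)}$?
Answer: $- \frac{28923}{83293208} \approx -0.00034724$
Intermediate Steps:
$V{\left(k \right)} = -12$ ($V{\left(k \right)} = 4 \left(-1 - 2\right) = 4 \left(-3\right) = -12$)
$u{\left(A \right)} = - 36 A$ ($u{\left(A \right)} = A 3 \left(-12\right) = 3 A \left(-12\right) = - 36 A$)
$\frac{1}{\frac{5032}{28923} + u{\left(80 \right)}} = \frac{1}{\frac{5032}{28923} - 2880} = \frac{1}{- \frac{83293208}{28923}} = - \frac{28923}{83293208}$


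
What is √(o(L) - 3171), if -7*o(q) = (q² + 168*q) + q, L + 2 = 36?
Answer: I*√4157 ≈ 64.475*I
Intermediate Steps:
L = 34 (L = -2 + 36 = 34)
o(q) = -169*q/7 - q²/7 (o(q) = -((q² + 168*q) + q)/7 = -(q² + 169*q)/7 = -169*q/7 - q²/7)
√(o(L) - 3171) = √(-⅐*34*(169 + 34) - 3171) = √(-⅐*34*203 - 3171) = √(-986 - 3171) = √(-4157) = I*√4157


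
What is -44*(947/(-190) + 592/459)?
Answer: 7088246/43605 ≈ 162.56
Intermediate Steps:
-44*(947/(-190) + 592/459) = -44*(947*(-1/190) + 592*(1/459)) = -44*(-947/190 + 592/459) = -44*(-322193/87210) = 7088246/43605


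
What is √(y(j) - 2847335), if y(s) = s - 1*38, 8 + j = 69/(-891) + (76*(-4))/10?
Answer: 2*I*√174421749315/495 ≈ 1687.4*I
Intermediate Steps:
j = -57139/1485 (j = -8 + (69/(-891) + (76*(-4))/10) = -8 + (69*(-1/891) - 304*⅒) = -8 + (-23/297 - 152/5) = -8 - 45259/1485 = -57139/1485 ≈ -38.477)
y(s) = -38 + s (y(s) = s - 38 = -38 + s)
√(y(j) - 2847335) = √((-38 - 57139/1485) - 2847335) = √(-113569/1485 - 2847335) = √(-4228406044/1485) = 2*I*√174421749315/495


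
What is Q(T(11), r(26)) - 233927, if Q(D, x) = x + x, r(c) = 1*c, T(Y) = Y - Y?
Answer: -233875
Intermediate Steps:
T(Y) = 0
r(c) = c
Q(D, x) = 2*x
Q(T(11), r(26)) - 233927 = 2*26 - 233927 = 52 - 233927 = -233875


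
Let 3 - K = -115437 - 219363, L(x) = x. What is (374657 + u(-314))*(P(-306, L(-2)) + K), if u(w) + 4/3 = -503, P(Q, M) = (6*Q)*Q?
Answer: 335472389834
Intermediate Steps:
K = 334803 (K = 3 - (-115437 - 219363) = 3 - 1*(-334800) = 3 + 334800 = 334803)
P(Q, M) = 6*Q²
u(w) = -1513/3 (u(w) = -4/3 - 503 = -1513/3)
(374657 + u(-314))*(P(-306, L(-2)) + K) = (374657 - 1513/3)*(6*(-306)² + 334803) = 1122458*(6*93636 + 334803)/3 = 1122458*(561816 + 334803)/3 = (1122458/3)*896619 = 335472389834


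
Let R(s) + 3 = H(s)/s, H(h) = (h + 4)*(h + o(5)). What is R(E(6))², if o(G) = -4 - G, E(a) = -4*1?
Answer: 9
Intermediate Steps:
E(a) = -4
H(h) = (-9 + h)*(4 + h) (H(h) = (h + 4)*(h + (-4 - 1*5)) = (4 + h)*(h + (-4 - 5)) = (4 + h)*(h - 9) = (4 + h)*(-9 + h) = (-9 + h)*(4 + h))
R(s) = -3 + (-36 + s² - 5*s)/s
R(E(6))² = (-8 - 4 - 36/(-4))² = (-8 - 4 - 36*(-¼))² = (-8 - 4 + 9)² = (-3)² = 9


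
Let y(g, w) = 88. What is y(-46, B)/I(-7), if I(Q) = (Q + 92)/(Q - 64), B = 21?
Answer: -6248/85 ≈ -73.506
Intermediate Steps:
I(Q) = (92 + Q)/(-64 + Q)
y(-46, B)/I(-7) = 88/(((92 - 7)/(-64 - 7))) = 88/((85/(-71))) = 88/((-1/71*85)) = 88/(-85/71) = 88*(-71/85) = -6248/85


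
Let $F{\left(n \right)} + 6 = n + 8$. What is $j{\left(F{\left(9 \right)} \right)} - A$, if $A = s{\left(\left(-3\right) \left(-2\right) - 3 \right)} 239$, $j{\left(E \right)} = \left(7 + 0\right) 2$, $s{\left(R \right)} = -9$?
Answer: $2165$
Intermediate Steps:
$F{\left(n \right)} = 2 + n$ ($F{\left(n \right)} = -6 + \left(n + 8\right) = -6 + \left(8 + n\right) = 2 + n$)
$j{\left(E \right)} = 14$ ($j{\left(E \right)} = 7 \cdot 2 = 14$)
$A = -2151$ ($A = \left(-9\right) 239 = -2151$)
$j{\left(F{\left(9 \right)} \right)} - A = 14 - -2151 = 14 + 2151 = 2165$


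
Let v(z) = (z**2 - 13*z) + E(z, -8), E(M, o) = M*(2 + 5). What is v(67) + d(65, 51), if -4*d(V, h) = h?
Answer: 16297/4 ≈ 4074.3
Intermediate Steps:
d(V, h) = -h/4
E(M, o) = 7*M (E(M, o) = M*7 = 7*M)
v(z) = z**2 - 6*z (v(z) = (z**2 - 13*z) + 7*z = z**2 - 6*z)
v(67) + d(65, 51) = 67*(-6 + 67) - 1/4*51 = 67*61 - 51/4 = 4087 - 51/4 = 16297/4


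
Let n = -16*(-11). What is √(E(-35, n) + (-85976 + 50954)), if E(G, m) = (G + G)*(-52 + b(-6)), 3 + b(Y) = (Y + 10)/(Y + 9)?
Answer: 2*I*√70347/3 ≈ 176.82*I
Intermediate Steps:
n = 176
b(Y) = -3 + (10 + Y)/(9 + Y) (b(Y) = -3 + (Y + 10)/(Y + 9) = -3 + (10 + Y)/(9 + Y))
E(G, m) = -322*G/3 (E(G, m) = (G + G)*(-52 + (-17 - 2*(-6))/(9 - 6)) = (2*G)*(-52 + (-17 + 12)/3) = (2*G)*(-52 + (⅓)*(-5)) = (2*G)*(-52 - 5/3) = (2*G)*(-161/3) = -322*G/3)
√(E(-35, n) + (-85976 + 50954)) = √(-322/3*(-35) + (-85976 + 50954)) = √(11270/3 - 35022) = √(-93796/3) = 2*I*√70347/3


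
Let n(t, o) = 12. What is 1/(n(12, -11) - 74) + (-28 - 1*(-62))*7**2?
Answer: 103291/62 ≈ 1666.0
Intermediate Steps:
1/(n(12, -11) - 74) + (-28 - 1*(-62))*7**2 = 1/(12 - 74) + (-28 - 1*(-62))*7**2 = 1/(-62) + (-28 + 62)*49 = -1/62 + 34*49 = -1/62 + 1666 = 103291/62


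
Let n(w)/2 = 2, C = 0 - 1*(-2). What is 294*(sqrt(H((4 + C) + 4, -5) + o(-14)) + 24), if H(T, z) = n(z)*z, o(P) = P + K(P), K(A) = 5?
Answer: 7056 + 294*I*sqrt(29) ≈ 7056.0 + 1583.2*I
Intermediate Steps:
C = 2 (C = 0 + 2 = 2)
n(w) = 4 (n(w) = 2*2 = 4)
o(P) = 5 + P (o(P) = P + 5 = 5 + P)
H(T, z) = 4*z
294*(sqrt(H((4 + C) + 4, -5) + o(-14)) + 24) = 294*(sqrt(4*(-5) + (5 - 14)) + 24) = 294*(sqrt(-20 - 9) + 24) = 294*(sqrt(-29) + 24) = 294*(I*sqrt(29) + 24) = 294*(24 + I*sqrt(29)) = 7056 + 294*I*sqrt(29)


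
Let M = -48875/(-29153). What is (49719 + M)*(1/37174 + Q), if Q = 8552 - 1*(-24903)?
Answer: 901344089353134411/541866811 ≈ 1.6634e+9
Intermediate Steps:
Q = 33455 (Q = 8552 + 24903 = 33455)
M = 48875/29153 (M = -48875*(-1/29153) = 48875/29153 ≈ 1.6765)
(49719 + M)*(1/37174 + Q) = (49719 + 48875/29153)*(1/37174 + 33455) = 1449506882*(1/37174 + 33455)/29153 = (1449506882/29153)*(1243656171/37174) = 901344089353134411/541866811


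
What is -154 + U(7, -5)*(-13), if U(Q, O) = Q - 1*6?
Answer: -167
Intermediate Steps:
U(Q, O) = -6 + Q (U(Q, O) = Q - 6 = -6 + Q)
-154 + U(7, -5)*(-13) = -154 + (-6 + 7)*(-13) = -154 + 1*(-13) = -154 - 13 = -167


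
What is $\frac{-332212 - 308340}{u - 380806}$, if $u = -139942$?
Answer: $\frac{160138}{130187} \approx 1.2301$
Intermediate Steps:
$\frac{-332212 - 308340}{u - 380806} = \frac{-332212 - 308340}{-139942 - 380806} = - \frac{640552}{-520748} = \left(-640552\right) \left(- \frac{1}{520748}\right) = \frac{160138}{130187}$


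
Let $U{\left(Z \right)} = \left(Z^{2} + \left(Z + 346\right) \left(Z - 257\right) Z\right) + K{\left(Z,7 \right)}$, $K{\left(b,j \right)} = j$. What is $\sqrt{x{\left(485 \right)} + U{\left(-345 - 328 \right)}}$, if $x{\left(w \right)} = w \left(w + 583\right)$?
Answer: $i \sqrt{203695114} \approx 14272.0 i$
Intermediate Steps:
$x{\left(w \right)} = w \left(583 + w\right)$
$U{\left(Z \right)} = 7 + Z^{2} + Z \left(-257 + Z\right) \left(346 + Z\right)$ ($U{\left(Z \right)} = \left(Z^{2} + \left(Z + 346\right) \left(Z - 257\right) Z\right) + 7 = \left(Z^{2} + \left(346 + Z\right) \left(-257 + Z\right) Z\right) + 7 = \left(Z^{2} + \left(-257 + Z\right) \left(346 + Z\right) Z\right) + 7 = \left(Z^{2} + Z \left(-257 + Z\right) \left(346 + Z\right)\right) + 7 = 7 + Z^{2} + Z \left(-257 + Z\right) \left(346 + Z\right)$)
$\sqrt{x{\left(485 \right)} + U{\left(-345 - 328 \right)}} = \sqrt{485 \left(583 + 485\right) + \left(7 + \left(-345 - 328\right)^{3} - 88922 \left(-345 - 328\right) + 90 \left(-345 - 328\right)^{2}\right)} = \sqrt{485 \cdot 1068 + \left(7 + \left(-673\right)^{3} - -59844506 + 90 \left(-673\right)^{2}\right)} = \sqrt{517980 + \left(7 - 304821217 + 59844506 + 90 \cdot 452929\right)} = \sqrt{517980 + \left(7 - 304821217 + 59844506 + 40763610\right)} = \sqrt{517980 - 204213094} = \sqrt{-203695114} = i \sqrt{203695114}$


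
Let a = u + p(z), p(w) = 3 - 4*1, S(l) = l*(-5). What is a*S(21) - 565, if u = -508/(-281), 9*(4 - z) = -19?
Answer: -182600/281 ≈ -649.82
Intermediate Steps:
z = 55/9 (z = 4 - 1/9*(-19) = 4 + 19/9 = 55/9 ≈ 6.1111)
S(l) = -5*l
p(w) = -1 (p(w) = 3 - 4 = -1)
u = 508/281 (u = -508*(-1/281) = 508/281 ≈ 1.8078)
a = 227/281 (a = 508/281 - 1 = 227/281 ≈ 0.80783)
a*S(21) - 565 = 227*(-5*21)/281 - 565 = (227/281)*(-105) - 565 = -23835/281 - 565 = -182600/281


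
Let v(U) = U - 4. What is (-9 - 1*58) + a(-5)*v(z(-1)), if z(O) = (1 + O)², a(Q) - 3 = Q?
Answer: -59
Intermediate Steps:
a(Q) = 3 + Q
v(U) = -4 + U
(-9 - 1*58) + a(-5)*v(z(-1)) = (-9 - 1*58) + (3 - 5)*(-4 + (1 - 1)²) = (-9 - 58) - 2*(-4 + 0²) = -67 - 2*(-4 + 0) = -67 - 2*(-4) = -67 + 8 = -59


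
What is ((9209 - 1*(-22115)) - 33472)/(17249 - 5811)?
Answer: -1074/5719 ≈ -0.18780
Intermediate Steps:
((9209 - 1*(-22115)) - 33472)/(17249 - 5811) = ((9209 + 22115) - 33472)/11438 = (31324 - 33472)*(1/11438) = -2148*1/11438 = -1074/5719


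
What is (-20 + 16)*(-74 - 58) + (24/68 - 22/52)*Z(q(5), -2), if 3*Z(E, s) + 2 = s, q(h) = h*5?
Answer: 350126/663 ≈ 528.09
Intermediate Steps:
q(h) = 5*h
Z(E, s) = -2/3 + s/3
(-20 + 16)*(-74 - 58) + (24/68 - 22/52)*Z(q(5), -2) = (-20 + 16)*(-74 - 58) + (24/68 - 22/52)*(-2/3 + (1/3)*(-2)) = -4*(-132) + (24*(1/68) - 22*1/52)*(-2/3 - 2/3) = 528 + (6/17 - 11/26)*(-4/3) = 528 - 31/442*(-4/3) = 528 + 62/663 = 350126/663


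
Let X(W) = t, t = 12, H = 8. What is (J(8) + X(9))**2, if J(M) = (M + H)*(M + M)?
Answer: 71824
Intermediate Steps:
X(W) = 12
J(M) = 2*M*(8 + M) (J(M) = (M + 8)*(M + M) = (8 + M)*(2*M) = 2*M*(8 + M))
(J(8) + X(9))**2 = (2*8*(8 + 8) + 12)**2 = (2*8*16 + 12)**2 = (256 + 12)**2 = 268**2 = 71824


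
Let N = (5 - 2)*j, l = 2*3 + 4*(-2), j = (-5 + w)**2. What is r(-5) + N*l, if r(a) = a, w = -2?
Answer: -299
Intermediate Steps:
j = 49 (j = (-5 - 2)**2 = (-7)**2 = 49)
l = -2 (l = 6 - 8 = -2)
N = 147 (N = (5 - 2)*49 = 3*49 = 147)
r(-5) + N*l = -5 + 147*(-2) = -5 - 294 = -299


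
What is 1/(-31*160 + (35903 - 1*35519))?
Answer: -1/4576 ≈ -0.00021853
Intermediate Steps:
1/(-31*160 + (35903 - 1*35519)) = 1/(-4960 + (35903 - 35519)) = 1/(-4960 + 384) = 1/(-4576) = -1/4576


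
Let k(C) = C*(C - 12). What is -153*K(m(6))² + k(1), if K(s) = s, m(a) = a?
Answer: -5519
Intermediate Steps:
k(C) = C*(-12 + C)
-153*K(m(6))² + k(1) = -153*6² + 1*(-12 + 1) = -153*36 + 1*(-11) = -5508 - 11 = -5519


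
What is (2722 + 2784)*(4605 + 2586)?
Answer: 39593646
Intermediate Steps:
(2722 + 2784)*(4605 + 2586) = 5506*7191 = 39593646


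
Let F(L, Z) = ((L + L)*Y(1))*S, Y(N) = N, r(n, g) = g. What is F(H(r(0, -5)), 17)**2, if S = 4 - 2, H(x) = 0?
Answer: 0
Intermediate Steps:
S = 2
F(L, Z) = 4*L (F(L, Z) = ((L + L)*1)*2 = ((2*L)*1)*2 = (2*L)*2 = 4*L)
F(H(r(0, -5)), 17)**2 = (4*0)**2 = 0**2 = 0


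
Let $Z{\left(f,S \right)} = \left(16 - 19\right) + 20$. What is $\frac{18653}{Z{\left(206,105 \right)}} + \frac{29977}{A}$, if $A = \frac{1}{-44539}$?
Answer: $- \frac{22697456598}{17} \approx -1.3351 \cdot 10^{9}$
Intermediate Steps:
$Z{\left(f,S \right)} = 17$ ($Z{\left(f,S \right)} = -3 + 20 = 17$)
$A = - \frac{1}{44539} \approx -2.2452 \cdot 10^{-5}$
$\frac{18653}{Z{\left(206,105 \right)}} + \frac{29977}{A} = \frac{18653}{17} + \frac{29977}{- \frac{1}{44539}} = 18653 \cdot \frac{1}{17} + 29977 \left(-44539\right) = \frac{18653}{17} - 1335145603 = - \frac{22697456598}{17}$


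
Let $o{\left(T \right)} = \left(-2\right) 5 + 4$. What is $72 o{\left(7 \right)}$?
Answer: $-432$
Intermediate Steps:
$o{\left(T \right)} = -6$ ($o{\left(T \right)} = -10 + 4 = -6$)
$72 o{\left(7 \right)} = 72 \left(-6\right) = -432$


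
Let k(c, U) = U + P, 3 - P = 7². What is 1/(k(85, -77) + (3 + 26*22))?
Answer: 1/452 ≈ 0.0022124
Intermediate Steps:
P = -46 (P = 3 - 1*7² = 3 - 1*49 = 3 - 49 = -46)
k(c, U) = -46 + U (k(c, U) = U - 46 = -46 + U)
1/(k(85, -77) + (3 + 26*22)) = 1/((-46 - 77) + (3 + 26*22)) = 1/(-123 + (3 + 572)) = 1/(-123 + 575) = 1/452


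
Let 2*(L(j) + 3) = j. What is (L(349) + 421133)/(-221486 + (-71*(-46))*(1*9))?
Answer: -842609/384184 ≈ -2.1932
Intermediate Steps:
L(j) = -3 + j/2
(L(349) + 421133)/(-221486 + (-71*(-46))*(1*9)) = ((-3 + (½)*349) + 421133)/(-221486 + (-71*(-46))*(1*9)) = ((-3 + 349/2) + 421133)/(-221486 + 3266*9) = (343/2 + 421133)/(-221486 + 29394) = (842609/2)/(-192092) = (842609/2)*(-1/192092) = -842609/384184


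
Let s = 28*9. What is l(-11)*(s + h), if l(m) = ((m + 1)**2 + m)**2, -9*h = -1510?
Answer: 29925538/9 ≈ 3.3251e+6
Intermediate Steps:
h = 1510/9 (h = -1/9*(-1510) = 1510/9 ≈ 167.78)
s = 252
l(m) = (m + (1 + m)**2)**2 (l(m) = ((1 + m)**2 + m)**2 = (m + (1 + m)**2)**2)
l(-11)*(s + h) = (-11 + (1 - 11)**2)**2*(252 + 1510/9) = (-11 + (-10)**2)**2*(3778/9) = (-11 + 100)**2*(3778/9) = 89**2*(3778/9) = 7921*(3778/9) = 29925538/9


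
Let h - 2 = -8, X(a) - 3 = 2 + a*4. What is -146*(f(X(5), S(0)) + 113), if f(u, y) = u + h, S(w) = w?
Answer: -19272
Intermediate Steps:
X(a) = 5 + 4*a (X(a) = 3 + (2 + a*4) = 3 + (2 + 4*a) = 5 + 4*a)
h = -6 (h = 2 - 8 = -6)
f(u, y) = -6 + u (f(u, y) = u - 6 = -6 + u)
-146*(f(X(5), S(0)) + 113) = -146*((-6 + (5 + 4*5)) + 113) = -146*((-6 + (5 + 20)) + 113) = -146*((-6 + 25) + 113) = -146*(19 + 113) = -146*132 = -19272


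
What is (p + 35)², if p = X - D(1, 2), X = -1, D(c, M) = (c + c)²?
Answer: 900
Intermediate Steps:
D(c, M) = 4*c² (D(c, M) = (2*c)² = 4*c²)
p = -5 (p = -1 - 4*1² = -1 - 4 = -5)
(p + 35)² = (-5 + 35)² = 30² = 900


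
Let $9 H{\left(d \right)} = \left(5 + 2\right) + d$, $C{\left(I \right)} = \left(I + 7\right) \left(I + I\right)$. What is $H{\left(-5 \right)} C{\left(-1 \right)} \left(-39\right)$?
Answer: $104$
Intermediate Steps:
$C{\left(I \right)} = 2 I \left(7 + I\right)$ ($C{\left(I \right)} = \left(7 + I\right) 2 I = 2 I \left(7 + I\right)$)
$H{\left(d \right)} = \frac{7}{9} + \frac{d}{9}$ ($H{\left(d \right)} = \frac{\left(5 + 2\right) + d}{9} = \frac{7 + d}{9} = \frac{7}{9} + \frac{d}{9}$)
$H{\left(-5 \right)} C{\left(-1 \right)} \left(-39\right) = \left(\frac{7}{9} + \frac{1}{9} \left(-5\right)\right) 2 \left(-1\right) \left(7 - 1\right) \left(-39\right) = \left(\frac{7}{9} - \frac{5}{9}\right) 2 \left(-1\right) 6 \left(-39\right) = \frac{2}{9} \left(-12\right) \left(-39\right) = \left(- \frac{8}{3}\right) \left(-39\right) = 104$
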